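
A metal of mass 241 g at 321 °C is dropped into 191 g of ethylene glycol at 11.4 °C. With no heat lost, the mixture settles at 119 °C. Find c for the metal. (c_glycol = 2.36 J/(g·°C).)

c ≈ 0.996 J/(g·°C)

Heat gained plus heat lost sum to zero:
241×c×(119 − 321) + 191×2.36×(119 − 11.4) = 0
-48682 c = -48502
c = -48502/-48682 ≈ 0.9963 J/(g·°C)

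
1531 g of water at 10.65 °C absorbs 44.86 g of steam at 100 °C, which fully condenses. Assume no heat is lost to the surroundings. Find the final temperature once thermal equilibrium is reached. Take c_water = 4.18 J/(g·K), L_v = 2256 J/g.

T_f ≈ 28.6 °C

Net heat exchanged in the isolated system is zero:
condense steam: −44.86×2256 = −101204
  condensed water 100 °C→T: 187.51(T − 100)
  water warms: 1531×4.18×(T − 10.65) = 6399.6(T − 10.65)
6587.1 T = 101204 + 18751 + 68156 = 188111
T ≈ 28.56 °C — below 100 °C, confirming all the steam condensed.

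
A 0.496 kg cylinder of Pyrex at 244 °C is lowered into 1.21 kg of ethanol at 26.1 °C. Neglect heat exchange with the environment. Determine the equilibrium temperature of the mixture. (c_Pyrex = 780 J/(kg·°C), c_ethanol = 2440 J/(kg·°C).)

T_f is the heat-capacity-weighted average of the initial temperatures:
T_f = (386.88*244 + 2952.4*26.1) / (386.88 + 2952.4)
    = 171456 / 3339.3 ≈ 51.35 °C

T_f ≈ 51.3 °C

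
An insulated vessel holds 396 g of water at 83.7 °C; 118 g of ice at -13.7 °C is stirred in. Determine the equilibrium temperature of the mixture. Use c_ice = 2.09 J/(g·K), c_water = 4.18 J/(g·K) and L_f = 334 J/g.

T_f ≈ 44.6 °C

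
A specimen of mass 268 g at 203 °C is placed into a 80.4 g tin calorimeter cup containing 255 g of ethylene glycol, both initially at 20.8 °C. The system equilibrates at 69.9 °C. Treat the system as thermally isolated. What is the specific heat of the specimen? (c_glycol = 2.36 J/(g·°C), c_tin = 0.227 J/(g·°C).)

c ≈ 0.853 J/(g·°C)

Net heat exchanged in the isolated system is zero:
268·c·(69.9 − 203) + 255·2.36·(69.9 − 20.8) + 80.4·0.227·(69.9 − 20.8) = 0
-35671 c = -30444
c = -30444/-35671 ≈ 0.8535 J/(g·°C)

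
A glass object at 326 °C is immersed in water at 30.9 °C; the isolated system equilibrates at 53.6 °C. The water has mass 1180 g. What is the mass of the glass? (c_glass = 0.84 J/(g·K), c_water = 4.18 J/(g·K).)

m ≈ 489 g

Conservation of energy gives ΣQ = 0:
m×0.84×(53.6 − 326) + 1180×4.18×(53.6 − 30.9) = 0
-228.82 m = -111965
m = -111965/-228.82 ≈ 489.3 g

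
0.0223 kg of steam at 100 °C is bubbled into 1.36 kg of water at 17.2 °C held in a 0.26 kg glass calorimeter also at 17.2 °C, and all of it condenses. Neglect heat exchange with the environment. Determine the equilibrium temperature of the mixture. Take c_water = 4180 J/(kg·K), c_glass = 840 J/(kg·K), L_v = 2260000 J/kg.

Setting the total heat transfer to zero:
condense steam: −0.0223×2260000 = −50398
  condensed water 100 °C→T: 93.21(T − 100)
  original water: 5684.8(T − 17.2)
  cup: 218.4(T − 17.2)
5996.4 T = 50398 + 9321.4 + 101535 = 161254
T ≈ 26.89 °C — below 100 °C, confirming all the steam condensed.

T_f ≈ 26.9 °C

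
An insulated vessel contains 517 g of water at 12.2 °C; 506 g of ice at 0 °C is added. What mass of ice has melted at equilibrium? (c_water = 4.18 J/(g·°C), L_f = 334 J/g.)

m_melted ≈ 78.9 g

Cooling the water to 0 °C releases 517×4.18×12.2 = 26365 J.
To melt every bit of ice: 506×334 = 169004 J.
That's not enough to melt it all — equilibrium is at 0 °C with ice remaining.
m_melt = 26365 / L_f = 78.94 g.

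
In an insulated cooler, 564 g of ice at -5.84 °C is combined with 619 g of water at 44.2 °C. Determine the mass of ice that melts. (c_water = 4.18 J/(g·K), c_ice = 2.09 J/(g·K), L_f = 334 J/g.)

m_melted ≈ 322 g

Heat available from the water dropping to 0 °C: 619·4.18·44.2 = 114364 J.
Warming the ice to 0 °C takes 564·2.09·5.84 = 6884 J, leaving 107480 J for melting.
To melt every bit of ice: 564·334 = 188376 J.
That's not enough to melt it all — equilibrium is at 0 °C with ice remaining.
m_melt = 107480 / L_f = 321.8 g.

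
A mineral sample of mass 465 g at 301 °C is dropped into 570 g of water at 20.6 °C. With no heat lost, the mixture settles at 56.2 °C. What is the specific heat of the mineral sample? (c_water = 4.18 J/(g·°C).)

c ≈ 0.745 J/(g·°C)

Energy conservation, ΣQ = 0:
465×c×(56.2 − 301) + 570×4.18×(56.2 − 20.6) = 0
-113832 c = -84821
c = -84821/-113832 ≈ 0.7451 J/(g·°C)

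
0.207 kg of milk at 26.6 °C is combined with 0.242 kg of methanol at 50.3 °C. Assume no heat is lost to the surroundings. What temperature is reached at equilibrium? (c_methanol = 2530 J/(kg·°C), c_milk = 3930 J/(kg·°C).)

T_f ≈ 36.8 °C

Setting the total heat transfer to zero:
0.242×2530×(T − 50.3) + 0.207×3930×(T − 26.6) = 0
612.26(T − 50.3) + 813.51(T − 26.6) = 0
(612.26 + 813.51) T = 612.26×50.3 + 813.51×26.6
T = 52436 / 1425.8 = 36.8 °C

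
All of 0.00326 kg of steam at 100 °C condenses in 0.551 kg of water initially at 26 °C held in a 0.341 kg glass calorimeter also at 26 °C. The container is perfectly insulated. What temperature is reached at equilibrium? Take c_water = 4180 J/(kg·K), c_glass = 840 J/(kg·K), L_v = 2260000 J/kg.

Let T be the final temperature. ΣQ_i = 0:
latent heat released on condensation: 0.00326·2260000 = 7367.6; condensed water 100 °C→T: 13.63(T − 100); water warms: 0.551·4180·(T − 26) = 2303.2(T − 26); glass cup: 0.341·840·(T − 26) = 286.44(T − 26)
2603.2 T = 7367.6 + 1362.7 + 67330 = 76060
T ≈ 29.22 °C, under the boiling point, so the assumption holds.

T_f ≈ 29.2 °C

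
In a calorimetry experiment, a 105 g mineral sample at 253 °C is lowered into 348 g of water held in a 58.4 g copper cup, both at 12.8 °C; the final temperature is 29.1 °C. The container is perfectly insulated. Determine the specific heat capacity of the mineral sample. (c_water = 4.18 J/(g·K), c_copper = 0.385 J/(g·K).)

c ≈ 1.02 J/(g·K)

Taking heat into each body as positive, Σ m c ΔT = 0:
105×c×(29.1 − 253) + 348×4.18×(29.1 − 12.8) + 58.4×0.385×(29.1 − 12.8) = 0
-23510 c = -24077
c = -24077/-23510 ≈ 1.024 J/(g·K)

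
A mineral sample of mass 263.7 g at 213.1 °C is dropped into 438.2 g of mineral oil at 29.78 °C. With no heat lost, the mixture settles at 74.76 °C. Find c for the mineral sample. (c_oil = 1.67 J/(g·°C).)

c ≈ 0.902 J/(g·°C)

Net heat exchanged in the isolated system is zero:
263.7×c×(74.76 − 213.1) + 438.2×1.67×(74.76 − 29.78) = 0
-36480 c = -32916
c = -32916/-36480 ≈ 0.9023 J/(g·°C)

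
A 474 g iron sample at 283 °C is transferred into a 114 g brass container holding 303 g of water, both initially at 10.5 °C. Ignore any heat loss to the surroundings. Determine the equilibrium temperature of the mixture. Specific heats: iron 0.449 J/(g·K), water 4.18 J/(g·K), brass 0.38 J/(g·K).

T_f ≈ 48.6 °C

Let T be the final temperature. ΣQ_i = 0:
474*0.449*(T − 283) + 303*4.18*(T − 10.5) + 114*0.38*(T − 10.5) = 0
212.83(T − 283) + 1266.5(T − 10.5) + 43.32(T − 10.5) = 0
1522.7 T = 73983
T = 73983 / 1522.7 = 48.6 °C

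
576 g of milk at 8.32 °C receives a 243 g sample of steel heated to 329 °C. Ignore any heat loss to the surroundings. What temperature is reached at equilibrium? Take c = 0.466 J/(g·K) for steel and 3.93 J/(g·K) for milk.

T_f ≈ 23.6 °C

Heat gained plus heat lost sum to zero:
243·0.466·(T − 329) + 576·3.93·(T − 8.32) = 0
113.24(T − 329) + 2263.7(T − 8.32) = 0
2376.9 T = 56089
T = 56089 / 2376.9 = 23.6 °C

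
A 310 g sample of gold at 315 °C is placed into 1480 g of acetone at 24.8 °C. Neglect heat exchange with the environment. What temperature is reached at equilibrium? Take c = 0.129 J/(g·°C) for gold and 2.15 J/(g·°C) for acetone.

T_f ≈ 28.4 °C

Conservation of energy gives ΣQ = 0:
310*0.129*(T − 315) + 1480*2.15*(T − 24.8) = 0
3222 T = 91510
T ≈ 28.40 °C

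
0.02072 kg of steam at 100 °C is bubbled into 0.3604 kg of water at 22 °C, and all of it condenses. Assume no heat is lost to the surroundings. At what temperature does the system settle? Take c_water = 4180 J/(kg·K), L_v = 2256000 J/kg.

T_f ≈ 55.6 °C

Net heat exchanged in the isolated system is zero:
steam→water at 100 °C releases m L_v = 0.02072·2256000 = 46744
  condensed water 100 °C→T: 86.61(T − 100)
  water warms: 0.3604·4180·(T − 22) = 1506.5(T − 22)
1593.1 T = 46744 + 8661 + 33142 = 88548
T ≈ 55.58 °C (< 100 °C, so full condensation is consistent).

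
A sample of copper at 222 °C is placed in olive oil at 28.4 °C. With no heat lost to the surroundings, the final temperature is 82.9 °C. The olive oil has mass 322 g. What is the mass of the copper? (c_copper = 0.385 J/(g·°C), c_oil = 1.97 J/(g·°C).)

m ≈ 646 g

|Q_copper| = |Q_oil|:
m·0.385·(222 − 82.9) = 322·1.97·(82.9 − 28.4)
53.55 m = 34572  ⇒  m ≈ 645.6 g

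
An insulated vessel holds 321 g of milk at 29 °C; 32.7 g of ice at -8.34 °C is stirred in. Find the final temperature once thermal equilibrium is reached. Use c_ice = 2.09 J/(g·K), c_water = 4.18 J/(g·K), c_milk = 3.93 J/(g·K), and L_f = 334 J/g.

Sum of m c ΔT and latent-heat terms is zero:
ice -8.34→0 °C: 32.7×2.09×8.34 = 569.98
  melt ice: 32.7×334 = 10922
  warm the meltwater: 136.69 T
  milk: 1261.5(T − 29)
1398.2 T = 36584 − 11492 = 25093
T ≈ 17.95 °C. Since T > 0 °C, the all-ice-melts assumption holds.

T_f ≈ 17.9 °C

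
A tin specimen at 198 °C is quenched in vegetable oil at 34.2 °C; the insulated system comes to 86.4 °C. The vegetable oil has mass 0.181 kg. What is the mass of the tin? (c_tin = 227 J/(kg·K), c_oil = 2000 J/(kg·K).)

m ≈ 0.746 kg

Net heat exchanged in the isolated system is zero:
m·227·(86.4 − 198) + 0.181·2000·(86.4 − 34.2) = 0
-25333 m = -18896
m = -18896/-25333 ≈ 0.7459 kg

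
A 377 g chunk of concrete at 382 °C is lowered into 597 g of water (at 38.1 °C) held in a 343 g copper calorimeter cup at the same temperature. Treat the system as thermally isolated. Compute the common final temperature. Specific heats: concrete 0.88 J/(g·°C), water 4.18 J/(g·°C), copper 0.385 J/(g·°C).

T_f is the heat-capacity-weighted average of the initial temperatures:
T_f = (331.76*382 + 2495.5*38.1 + 132.06*38.1) / (331.76 + 2495.5 + 132.06)
    = 226841 / 2959.3 ≈ 76.65 °C

T_f ≈ 76.7 °C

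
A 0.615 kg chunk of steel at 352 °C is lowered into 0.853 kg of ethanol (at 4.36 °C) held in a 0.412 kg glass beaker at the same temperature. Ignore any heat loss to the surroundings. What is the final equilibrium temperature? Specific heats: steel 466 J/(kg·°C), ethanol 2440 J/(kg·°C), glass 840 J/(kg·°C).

T_f ≈ 41.1 °C

Taking heat into each body as positive, Σ m c ΔT = 0:
0.615*466*(T − 352) + 0.853*2440*(T − 4.36) + 0.412*840*(T − 4.36) = 0
2714 T = 111463
T ≈ 41.07 °C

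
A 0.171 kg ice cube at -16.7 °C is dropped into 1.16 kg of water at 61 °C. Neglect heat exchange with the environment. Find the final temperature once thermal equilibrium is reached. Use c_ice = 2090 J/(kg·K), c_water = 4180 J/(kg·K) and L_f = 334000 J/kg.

Energy balance with sensible and latent terms:
warm ice to 0 °C: 0.171·2090·(0 − (-16.7)) = 5968.4
  fusion: m_ice L_f = 0.171·334000 = 57114
  meltwater 0→T: 0.171·4180·T = 714.78 T
  water cools: 1.16·4180·(T − 61) = 4848.8(T − 61)
5563.6 T = 295777 − 63082 = 232694
T ≈ 41.82 °C. Since T > 0 °C, the all-ice-melts assumption holds.

T_f ≈ 41.8 °C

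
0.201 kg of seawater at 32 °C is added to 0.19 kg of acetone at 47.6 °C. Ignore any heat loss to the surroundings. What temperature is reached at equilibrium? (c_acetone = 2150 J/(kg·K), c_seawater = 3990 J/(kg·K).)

T_f ≈ 37.3 °C

Net heat exchanged in the isolated system is zero:
0.19*2150*(T − 47.6) + 0.201*3990*(T − 32) = 0
(408.5 + 801.99) T = 408.5*47.6 + 801.99*32
T ≈ 37.26 °C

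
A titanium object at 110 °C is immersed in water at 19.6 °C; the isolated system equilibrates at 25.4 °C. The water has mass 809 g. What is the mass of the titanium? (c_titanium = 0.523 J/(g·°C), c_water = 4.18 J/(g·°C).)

m ≈ 443 g

|Q_titanium| = |Q_water|:
m×0.523×(110 − 25.4) = 809×4.18×(25.4 − 19.6)
44.25 m = 19613  ⇒  m ≈ 443.3 g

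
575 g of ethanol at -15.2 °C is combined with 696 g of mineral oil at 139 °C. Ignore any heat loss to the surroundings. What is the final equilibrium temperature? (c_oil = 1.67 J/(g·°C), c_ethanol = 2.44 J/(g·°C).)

T_f ≈ 54.7 °C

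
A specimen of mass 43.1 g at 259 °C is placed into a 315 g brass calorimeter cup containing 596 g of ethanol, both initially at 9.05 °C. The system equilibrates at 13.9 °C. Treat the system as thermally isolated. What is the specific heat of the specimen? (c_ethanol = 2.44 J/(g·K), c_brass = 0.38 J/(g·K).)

Let T be the final temperature. ΣQ_i = 0:
43.1×c×(13.9 − 259) + 596×2.44×(13.9 − 9.05) + 315×0.38×(13.9 − 9.05) = 0
-10564 c = -7633.6
c = -7633.6/-10564 ≈ 0.7226 J/(g·K)

c ≈ 0.723 J/(g·K)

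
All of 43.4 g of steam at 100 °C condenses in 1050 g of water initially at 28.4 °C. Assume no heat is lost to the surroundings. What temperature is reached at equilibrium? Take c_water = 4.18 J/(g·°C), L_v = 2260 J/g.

Setting the total heat transfer to zero:
latent heat released on condensation: 43.4×2260 = 98084; condensate cools 100→T: 43.4×4.18×(T − 100) = 181.41(T − 100); original water: 4389(T − 28.4)
4570.4 T = 98084 + 18141 + 124648 = 240873
T ≈ 52.70 °C, under the boiling point, so the assumption holds.

T_f ≈ 52.7 °C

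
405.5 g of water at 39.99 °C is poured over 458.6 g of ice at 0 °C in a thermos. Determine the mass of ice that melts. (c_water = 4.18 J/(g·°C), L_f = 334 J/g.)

m_melted ≈ 203 g

Water can give up m c ΔT = 405.5×4.18×39.99 = 67783 J before reaching 0 °C.
Fully melting the ice requires m_ice L_f = 458.6×334 = 153172 J.
That's not enough to melt it all — equilibrium is at 0 °C with ice remaining.
m_melt = 67783 / L_f = 202.9 g.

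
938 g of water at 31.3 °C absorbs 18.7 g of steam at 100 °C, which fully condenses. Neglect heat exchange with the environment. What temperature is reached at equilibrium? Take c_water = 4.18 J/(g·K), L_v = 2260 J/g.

Heat gained plus heat lost sum to zero:
steam→water at 100 °C releases m L_v = 18.7·2260 = 42262; condensed water 100 °C→T: 78.17(T − 100); water warms: 938·4.18·(T − 31.3) = 3920.8(T − 31.3)
3999 T = 42262 + 7816.6 + 122722 = 172801
T ≈ 43.21 °C — below 100 °C, confirming all the steam condensed.

T_f ≈ 43.2 °C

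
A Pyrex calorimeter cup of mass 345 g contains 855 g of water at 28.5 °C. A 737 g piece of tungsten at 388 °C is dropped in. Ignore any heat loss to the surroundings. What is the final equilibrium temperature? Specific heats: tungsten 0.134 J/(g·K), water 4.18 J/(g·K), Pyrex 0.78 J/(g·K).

T_f = Σ m_i c_i T_i / Σ m_i c_i:
T_f = (98.76·388 + 3573.9·28.5 + 269.1·28.5) / (98.76 + 3573.9 + 269.1)
    = 147844 / 3941.8 ≈ 37.51 °C

T_f ≈ 37.5 °C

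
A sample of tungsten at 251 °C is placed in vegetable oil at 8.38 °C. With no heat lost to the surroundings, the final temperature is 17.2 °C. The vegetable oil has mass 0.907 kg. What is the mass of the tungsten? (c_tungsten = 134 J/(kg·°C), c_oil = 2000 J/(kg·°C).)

Let T be the final temperature. ΣQ_i = 0:
m×134×(17.2 − 251) + 0.907×2000×(17.2 − 8.38) = 0
-31329 m = -15999
m = -15999/-31329 ≈ 0.5107 kg

m ≈ 0.511 kg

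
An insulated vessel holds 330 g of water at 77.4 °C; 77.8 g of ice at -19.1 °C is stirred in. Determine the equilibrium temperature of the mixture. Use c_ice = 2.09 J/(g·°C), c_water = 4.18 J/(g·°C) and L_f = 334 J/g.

Energy balance with sensible and latent terms:
warm ice to 0 °C: 77.8×2.09×(0 − (-19.1)) = 3105.7; latent heat to melt: 77.8×334 = 25985; warm the meltwater: 325.2 T; water: 1379.4(T − 77.4)
1704.6 T = 106766 − 29091 = 77675
T ≈ 45.57 °C. Since T > 0 °C, the all-ice-melts assumption holds.

T_f ≈ 45.6 °C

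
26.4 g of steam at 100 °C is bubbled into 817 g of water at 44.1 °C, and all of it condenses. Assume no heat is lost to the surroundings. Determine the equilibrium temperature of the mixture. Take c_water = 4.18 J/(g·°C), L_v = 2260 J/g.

T_f ≈ 62.8 °C

Conservation of energy gives ΣQ = 0:
condense steam: −26.4×2260 = −59664
  condensate cools 100→T: 26.4×4.18×(T − 100) = 110.35(T − 100)
  water warms: 817×4.18×(T − 44.1) = 3415.1(T − 44.1)
3525.4 T = 59664 + 11035 + 150604 = 221303
T ≈ 62.77 °C (< 100 °C, so full condensation is consistent).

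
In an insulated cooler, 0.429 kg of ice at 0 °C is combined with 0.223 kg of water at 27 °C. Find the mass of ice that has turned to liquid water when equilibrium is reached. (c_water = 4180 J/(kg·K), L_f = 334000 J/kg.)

m_melted ≈ 0.0754 kg

Water can give up m c ΔT = 0.223×4180×27 = 25168 J before reaching 0 °C.
Melting all 0.429 kg of ice would need 0.429×334000 = 143286 J.
Since 25168 < 143286 J, not all the ice melts; equilibrium is at 0 °C.
m_melt = 25168 / L_f = 0.07535 kg.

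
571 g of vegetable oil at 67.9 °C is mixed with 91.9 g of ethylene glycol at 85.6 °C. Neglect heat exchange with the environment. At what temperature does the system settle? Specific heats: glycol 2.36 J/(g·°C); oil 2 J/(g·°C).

Heat gained plus heat lost sum to zero:
91.9·2.36·(T − 85.6) + 571·2·(T − 67.9) = 0
216.88(T − 85.6) + 1142(T − 67.9) = 0
(216.88 + 1142) T = 216.88·85.6 + 1142·67.9
T = 96107/1358.9 ≈ 70.72 °C

T_f ≈ 70.7 °C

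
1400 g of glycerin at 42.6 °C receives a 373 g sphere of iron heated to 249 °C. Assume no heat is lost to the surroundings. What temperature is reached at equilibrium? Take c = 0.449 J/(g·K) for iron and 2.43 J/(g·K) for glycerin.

T_f ≈ 52.3 °C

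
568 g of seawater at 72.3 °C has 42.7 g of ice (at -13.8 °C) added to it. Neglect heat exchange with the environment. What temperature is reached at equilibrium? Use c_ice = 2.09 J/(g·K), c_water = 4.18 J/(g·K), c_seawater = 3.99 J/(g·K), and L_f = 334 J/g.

T_f ≈ 60.7 °C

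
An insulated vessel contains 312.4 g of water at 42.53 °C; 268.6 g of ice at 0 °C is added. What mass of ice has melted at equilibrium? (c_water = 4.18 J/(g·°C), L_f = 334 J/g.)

Heat available from the water dropping to 0 °C: 312.4×4.18×42.53 = 55537 J.
Melting all 268.6 g of ice would need 268.6×334 = 89712 J.
55537 J < 89712 J, so only part of the ice melts and the system sits at 0 °C.
Mass melted = 55537/334 ≈ 166.3 g.

m_melted ≈ 166 g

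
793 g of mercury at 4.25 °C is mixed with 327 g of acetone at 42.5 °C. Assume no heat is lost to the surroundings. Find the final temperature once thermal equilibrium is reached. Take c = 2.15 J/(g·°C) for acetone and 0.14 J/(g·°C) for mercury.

T_f ≈ 37.3 °C

Heat lost by the acetone equals heat gained by the mercury:
327*2.15*(42.5 − T) = 793*0.14*(T − 4.25)
703.05(42.5 − T) = 111.02(T − 4.25)
814.07 T = 30351  ⇒  T ≈ 37.28 °C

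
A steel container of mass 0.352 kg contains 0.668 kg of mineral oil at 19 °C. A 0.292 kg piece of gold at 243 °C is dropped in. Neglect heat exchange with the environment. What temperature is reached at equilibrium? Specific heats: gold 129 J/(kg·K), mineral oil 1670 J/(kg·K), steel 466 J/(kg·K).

T_f ≈ 25.4 °C

Taking heat into each body as positive, Σ m c ΔT = 0:
0.292×129×(T − 243) + 0.668×1670×(T − 19) + 0.352×466×(T − 19) = 0
37.67(T − 243) + 1115.6(T − 19) + 164.03(T − 19) = 0
(37.67 + 1115.6 + 164.03) T = 37.67×243 + 1115.6×19 + 164.03×19
T ≈ 25.41 °C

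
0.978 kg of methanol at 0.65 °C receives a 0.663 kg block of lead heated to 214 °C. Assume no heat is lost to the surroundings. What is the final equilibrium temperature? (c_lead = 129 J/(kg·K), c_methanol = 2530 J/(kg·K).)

T_f is the heat-capacity-weighted average of the initial temperatures:
T_f = (85.53*214 + 2474.3*0.65) / (85.53 + 2474.3)
    = 19911 / 2559.9 ≈ 7.78 °C

T_f ≈ 7.8 °C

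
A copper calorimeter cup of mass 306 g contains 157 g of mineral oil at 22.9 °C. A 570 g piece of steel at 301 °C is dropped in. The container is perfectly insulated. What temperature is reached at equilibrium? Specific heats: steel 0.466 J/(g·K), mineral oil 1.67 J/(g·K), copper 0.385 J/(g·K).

T_f ≈ 137.3 °C

Net heat exchanged in the isolated system is zero:
570·0.466·(T − 301) + 157·1.67·(T − 22.9) + 306·0.385·(T − 22.9) = 0
645.62 T = 88654
T ≈ 137.32 °C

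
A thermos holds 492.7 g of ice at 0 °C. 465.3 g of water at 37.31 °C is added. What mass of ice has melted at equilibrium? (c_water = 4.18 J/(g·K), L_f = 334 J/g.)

m_melted ≈ 217 g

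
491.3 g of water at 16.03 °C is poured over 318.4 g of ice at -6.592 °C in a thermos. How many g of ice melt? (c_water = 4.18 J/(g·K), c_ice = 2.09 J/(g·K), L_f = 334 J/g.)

Heat available from the water dropping to 0 °C: 491.3·4.18·16.03 = 32920 J.
Of that, 318.4·2.09·6.592 = 4386.7 J goes to bring the ice to 0 °C, leaving 28533 J.
Fully melting the ice requires m_ice L_f = 318.4·334 = 106346 J.
28533 J < 106346 J, so only part of the ice melts and the system sits at 0 °C.
m_melted·334 = 28533  ⇒  m_melted ≈ 85.43 g.

m_melted ≈ 85.4 g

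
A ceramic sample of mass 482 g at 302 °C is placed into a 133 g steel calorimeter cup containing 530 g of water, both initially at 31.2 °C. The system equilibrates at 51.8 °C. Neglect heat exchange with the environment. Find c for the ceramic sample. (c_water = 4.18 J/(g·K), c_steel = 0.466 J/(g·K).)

c ≈ 0.389 J/(g·K)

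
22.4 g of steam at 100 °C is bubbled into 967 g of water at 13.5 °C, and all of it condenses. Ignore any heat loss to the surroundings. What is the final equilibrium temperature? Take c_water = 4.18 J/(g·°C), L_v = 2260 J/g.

Sum of m c ΔT and latent-heat terms is zero:
condense steam: −22.4·2260 = −50624
  condensate cools 100→T: 22.4·4.18·(T − 100) = 93.63(T − 100)
  water warms: 967·4.18·(T − 13.5) = 4042.1(T − 13.5)
4135.7 T = 50624 + 9363.2 + 54568 = 114555
T ≈ 27.70 °C — below 100 °C, confirming all the steam condensed.

T_f ≈ 27.7 °C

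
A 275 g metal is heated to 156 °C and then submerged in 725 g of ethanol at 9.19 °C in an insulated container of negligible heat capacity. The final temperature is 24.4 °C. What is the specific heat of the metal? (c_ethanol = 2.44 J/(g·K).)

m_s c (T_s − T_f) = m_ethanol c_ethanol (T_f − T_0):
275×c×(156 − 24.4) = 725×2.44×(24.4 − 9.19)
36190 c = 26906  ⇒  c ≈ 0.7435 J/(g·K)

c ≈ 0.743 J/(g·K)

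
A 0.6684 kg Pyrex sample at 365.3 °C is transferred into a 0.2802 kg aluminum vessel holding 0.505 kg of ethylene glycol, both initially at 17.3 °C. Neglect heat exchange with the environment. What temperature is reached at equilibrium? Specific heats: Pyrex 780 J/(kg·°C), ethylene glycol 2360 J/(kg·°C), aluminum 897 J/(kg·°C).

T_f ≈ 109.7 °C

Conservation of energy gives ΣQ = 0:
0.6684*780*(T − 365.3) + 0.505*2360*(T − 17.3) + 0.2802*897*(T − 17.3) = 0
1964.5 T = 215416
T = 215416/1964.5 ≈ 109.65 °C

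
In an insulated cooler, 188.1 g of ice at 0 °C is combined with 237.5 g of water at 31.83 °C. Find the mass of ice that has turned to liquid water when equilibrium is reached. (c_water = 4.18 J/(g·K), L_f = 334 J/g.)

m_melted ≈ 94.6 g

Cooling the water to 0 °C releases 237.5×4.18×31.83 = 31599 J.
Melting all 188.1 g of ice would need 188.1×334 = 62825 J.
Since 31599 < 62825 J, not all the ice melts; equilibrium is at 0 °C.
m_melt = 31599 / L_f = 94.61 g.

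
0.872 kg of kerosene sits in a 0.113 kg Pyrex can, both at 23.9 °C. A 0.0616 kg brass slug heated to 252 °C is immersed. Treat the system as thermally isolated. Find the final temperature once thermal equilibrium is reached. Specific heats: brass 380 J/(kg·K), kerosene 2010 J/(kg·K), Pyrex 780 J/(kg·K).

Net heat exchanged in the isolated system is zero:
0.0616·380·(T − 252) + 0.872·2010·(T − 23.9) + 0.113·780·(T − 23.9) = 0
23.41(T − 252) + 1752.7(T − 23.9) + 88.14(T − 23.9) = 0
1864.3 T = 49895
T = 49895/1864.3 ≈ 26.76 °C

T_f ≈ 26.8 °C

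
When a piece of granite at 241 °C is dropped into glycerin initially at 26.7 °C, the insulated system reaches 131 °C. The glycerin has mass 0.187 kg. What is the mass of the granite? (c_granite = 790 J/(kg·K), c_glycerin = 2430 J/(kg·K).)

m ≈ 0.545 kg

|Q_granite| = |Q_glycerin|:
m·790·(241 − 131) = 0.187·2430·(131 − 26.7)
86900 m = 47395  ⇒  m ≈ 0.5454 kg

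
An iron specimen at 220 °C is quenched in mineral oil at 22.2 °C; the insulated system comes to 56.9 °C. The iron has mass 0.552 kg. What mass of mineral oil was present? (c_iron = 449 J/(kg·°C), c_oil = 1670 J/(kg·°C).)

Heat gained plus heat lost sum to zero:
0.552·449·(56.9 − 220) + m·1670·(56.9 − 22.2) = 0
57949 m = 40424
m = 40424/57949 ≈ 0.6976 kg

m ≈ 0.698 kg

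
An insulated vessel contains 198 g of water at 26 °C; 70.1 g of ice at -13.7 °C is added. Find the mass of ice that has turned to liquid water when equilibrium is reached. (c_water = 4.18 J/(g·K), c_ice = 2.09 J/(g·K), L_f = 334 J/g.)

Heat available from the water dropping to 0 °C: 198×4.18×26 = 21519 J.
Of that, 70.1×2.09×13.7 = 2007.2 J goes to bring the ice to 0 °C, leaving 19511 J.
Fully melting the ice requires m_ice L_f = 70.1×334 = 23413 J.
Since 19511 < 23413 J, not all the ice melts; equilibrium is at 0 °C.
Mass melted = 19511/334 ≈ 58.42 g.

m_melted ≈ 58.4 g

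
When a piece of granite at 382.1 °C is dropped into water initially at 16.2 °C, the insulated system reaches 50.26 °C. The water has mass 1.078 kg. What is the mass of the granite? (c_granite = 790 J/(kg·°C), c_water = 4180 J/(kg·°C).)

m ≈ 0.585 kg

|Q_granite| = |Q_water|:
m·790·(382.1 − 50.26) = 1.078·4180·(50.26 − 16.2)
262154 m = 153476  ⇒  m ≈ 0.5854 kg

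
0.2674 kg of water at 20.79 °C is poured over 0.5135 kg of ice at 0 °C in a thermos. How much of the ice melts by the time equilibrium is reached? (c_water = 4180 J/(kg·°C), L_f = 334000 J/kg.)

m_melted ≈ 0.0696 kg

Water can give up m c ΔT = 0.2674·4180·20.79 = 23238 J before reaching 0 °C.
Fully melting the ice requires m_ice L_f = 0.5135·334000 = 171509 J.
Since 23238 < 171509 J, not all the ice melts; equilibrium is at 0 °C.
Mass melted = 23238/334000 ≈ 0.06957 kg.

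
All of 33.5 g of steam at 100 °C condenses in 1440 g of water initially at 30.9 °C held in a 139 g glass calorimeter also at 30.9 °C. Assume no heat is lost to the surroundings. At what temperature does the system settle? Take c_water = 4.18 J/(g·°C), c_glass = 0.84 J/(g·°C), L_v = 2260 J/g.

T_f ≈ 44.5 °C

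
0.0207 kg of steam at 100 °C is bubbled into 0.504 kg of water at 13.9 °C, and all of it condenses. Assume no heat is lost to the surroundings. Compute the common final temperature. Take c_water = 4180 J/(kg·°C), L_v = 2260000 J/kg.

Let T be the final temperature. ΣQ_i = 0:
latent heat released on condensation: 0.0207·2260000 = 46782
  condensed water 100 °C→T: 86.53(T − 100)
  original water: 2106.7(T − 13.9)
2193.2 T = 46782 + 8652.6 + 29283 = 84718
T ≈ 38.63 °C, under the boiling point, so the assumption holds.

T_f ≈ 38.6 °C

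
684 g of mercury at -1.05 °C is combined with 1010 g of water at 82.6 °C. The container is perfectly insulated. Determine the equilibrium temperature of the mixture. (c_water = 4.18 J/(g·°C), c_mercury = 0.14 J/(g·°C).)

Set heat shed by the hot body equal to heat absorbed by the cold body:
1010×4.18×(82.6 − T) = 684×0.14×(T − (-1.05))
4221.8(82.6 − T) = 95.76(T − (-1.05))
4317.6 T = 348620  ⇒  T ≈ 80.74 °C

T_f ≈ 80.7 °C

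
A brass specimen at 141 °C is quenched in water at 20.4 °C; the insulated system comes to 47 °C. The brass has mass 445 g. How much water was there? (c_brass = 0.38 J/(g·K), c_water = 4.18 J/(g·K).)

m ≈ 143 g

Heat gained plus heat lost sum to zero:
445·0.38·(47 − 141) + m·4.18·(47 − 20.4) = 0
111.19 m = 15895
m = 15895/111.19 ≈ 143 g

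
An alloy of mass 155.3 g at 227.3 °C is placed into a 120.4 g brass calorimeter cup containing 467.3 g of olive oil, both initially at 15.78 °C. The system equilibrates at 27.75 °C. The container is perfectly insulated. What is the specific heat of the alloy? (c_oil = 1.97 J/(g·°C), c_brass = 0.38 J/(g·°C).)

Let T be the final temperature. ΣQ_i = 0:
155.3·c·(27.75 − 227.3) + 467.3·1.97·(27.75 − 15.78) + 120.4·0.38·(27.75 − 15.78) = 0
-30990 c = -11567
c = -11567/-30990 ≈ 0.3732 J/(g·°C)

c ≈ 0.373 J/(g·°C)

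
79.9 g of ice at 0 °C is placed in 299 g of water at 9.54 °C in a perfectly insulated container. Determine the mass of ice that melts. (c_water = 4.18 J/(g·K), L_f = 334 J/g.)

Heat available from the water dropping to 0 °C: 299×4.18×9.54 = 11923 J.
Fully melting the ice requires m_ice L_f = 79.9×334 = 26687 J.
That's not enough to melt it all — equilibrium is at 0 °C with ice remaining.
m_melted×334 = 11923  ⇒  m_melted ≈ 35.7 g.

m_melted ≈ 35.7 g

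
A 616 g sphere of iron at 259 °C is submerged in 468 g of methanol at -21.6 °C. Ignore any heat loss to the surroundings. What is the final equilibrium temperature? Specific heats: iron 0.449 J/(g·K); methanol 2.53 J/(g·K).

T_f ≈ 31.5 °C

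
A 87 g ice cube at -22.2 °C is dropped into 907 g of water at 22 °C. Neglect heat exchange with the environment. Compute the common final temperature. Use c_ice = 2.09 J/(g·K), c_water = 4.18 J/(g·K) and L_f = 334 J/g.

T_f ≈ 12.1 °C

Energy conservation, ΣQ = 0:
warm ice to 0 °C: 87×2.09×(0 − (-22.2)) = 4036.6
  melt ice: 87×334 = 29058
  meltwater 0→T: 87×4.18×T = 363.66 T
  water cools: 907×4.18×(T − 22) = 3791.3(T − 22)
4154.9 T = 83408 − 33095 = 50313
T ≈ 12.11 °C (positive, so assuming full melt was valid).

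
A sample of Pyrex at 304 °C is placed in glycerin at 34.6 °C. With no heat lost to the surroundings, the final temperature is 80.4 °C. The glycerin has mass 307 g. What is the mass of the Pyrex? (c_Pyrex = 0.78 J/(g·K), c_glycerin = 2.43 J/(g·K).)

m ≈ 196 g

|Q_Pyrex| = |Q_glycerin|:
m·0.78·(304 − 80.4) = 307·2.43·(80.4 − 34.6)
174.41 m = 34167  ⇒  m ≈ 195.9 g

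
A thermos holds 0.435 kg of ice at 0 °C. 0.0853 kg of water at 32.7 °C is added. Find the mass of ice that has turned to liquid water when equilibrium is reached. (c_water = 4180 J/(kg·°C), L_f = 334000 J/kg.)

m_melted ≈ 0.0349 kg

Cooling the water to 0 °C releases 0.0853×4180×32.7 = 11659 J.
Fully melting the ice requires m_ice L_f = 0.435×334000 = 145290 J.
That's not enough to melt it all — equilibrium is at 0 °C with ice remaining.
Mass melted = 11659/334000 ≈ 0.03491 kg.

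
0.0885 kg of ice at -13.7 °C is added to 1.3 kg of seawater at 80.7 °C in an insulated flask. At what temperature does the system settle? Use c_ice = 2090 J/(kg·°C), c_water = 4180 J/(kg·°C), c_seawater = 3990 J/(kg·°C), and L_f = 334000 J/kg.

Let T be the final temperature. ΣQ_i = 0:
warm ice to 0 °C: 0.0885·2090·(0 − (-13.7)) = 2534
  fusion: m_ice L_f = 0.0885·334000 = 29559
  meltwater 0→T: 0.0885·4180·T = 369.93 T
  seawater cools: 1.3·3990·(T − 80.7) = 5187(T − 80.7)
5556.9 T = 418591 − 32093 = 386498
T ≈ 69.55 °C — above 0 °C, consistent with complete melting.

T_f ≈ 69.6 °C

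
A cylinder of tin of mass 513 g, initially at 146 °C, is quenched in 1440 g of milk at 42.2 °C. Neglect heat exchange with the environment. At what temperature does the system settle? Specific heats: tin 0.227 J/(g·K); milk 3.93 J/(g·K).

T_f ≈ 44.3 °C

With ΣQ=0 the equilibrium temperature is the m·c-weighted mean:
T_f = (116.45×146 + 5659.2×42.2) / (116.45 + 5659.2)
    = 255820 / 5775.7 ≈ 44.29 °C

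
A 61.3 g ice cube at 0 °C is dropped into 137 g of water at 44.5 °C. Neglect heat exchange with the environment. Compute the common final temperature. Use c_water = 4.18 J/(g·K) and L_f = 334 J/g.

Conservation of energy gives ΣQ = 0:
fusion: m_ice L_f = 61.3×334 = 20474
  warm the meltwater: 256.23 T
  water cools: 137×4.18×(T − 44.5) = 572.66(T − 44.5)
828.89 T = 25483 − 20474 = 5009.2
T ≈ 6.04 °C — above 0 °C, consistent with complete melting.

T_f ≈ 6.0 °C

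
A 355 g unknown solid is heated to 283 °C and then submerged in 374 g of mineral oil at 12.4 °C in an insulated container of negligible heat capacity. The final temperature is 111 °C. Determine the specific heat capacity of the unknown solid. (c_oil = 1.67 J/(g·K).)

c ≈ 1.01 J/(g·K)

Energy conservation, ΣQ = 0:
355×c×(111 − 283) + 374×1.67×(111 − 12.4) = 0
-61060 c = -61584
c = -61584/-61060 ≈ 1.009 J/(g·K)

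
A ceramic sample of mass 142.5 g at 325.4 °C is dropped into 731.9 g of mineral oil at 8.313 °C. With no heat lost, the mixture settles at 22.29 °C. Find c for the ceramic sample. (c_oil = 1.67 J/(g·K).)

Taking heat into each body as positive, Σ m c ΔT = 0:
142.5·c·(22.29 − 325.4) + 731.9·1.67·(22.29 − 8.313) = 0
-43193 c = -17084
c = -17084/-43193 ≈ 0.3955 J/(g·K)

c ≈ 0.396 J/(g·K)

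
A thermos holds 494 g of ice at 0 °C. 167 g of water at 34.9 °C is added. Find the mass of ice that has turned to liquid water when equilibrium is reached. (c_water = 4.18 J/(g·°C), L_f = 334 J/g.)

Cooling the water to 0 °C releases 167×4.18×34.9 = 24362 J.
Fully melting the ice requires m_ice L_f = 494×334 = 164996 J.
24362 J < 164996 J, so only part of the ice melts and the system sits at 0 °C.
m_melted×334 = 24362  ⇒  m_melted ≈ 72.94 g.

m_melted ≈ 72.9 g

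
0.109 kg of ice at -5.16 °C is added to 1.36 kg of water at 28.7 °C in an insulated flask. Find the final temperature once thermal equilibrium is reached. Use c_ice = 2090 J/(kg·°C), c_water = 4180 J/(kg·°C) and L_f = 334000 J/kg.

Net heat exchanged in the isolated system is zero:
warm ice to 0 °C: 0.109·2090·(0 − (-5.16)) = 1175.5; latent heat to melt: 0.109·334000 = 36406; warm the meltwater: 455.62 T; water cools: 1.36·4180·(T − 28.7) = 5684.8(T − 28.7)
6140.4 T = 163154 − 37581 = 125572
T ≈ 20.45 °C — above 0 °C, consistent with complete melting.

T_f ≈ 20.5 °C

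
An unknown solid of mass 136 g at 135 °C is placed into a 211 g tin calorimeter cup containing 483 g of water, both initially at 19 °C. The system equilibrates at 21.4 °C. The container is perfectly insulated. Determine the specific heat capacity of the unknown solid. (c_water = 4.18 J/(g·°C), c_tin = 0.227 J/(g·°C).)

c ≈ 0.321 J/(g·°C)

Setting the total heat transfer to zero:
136×c×(21.4 − 135) + 483×4.18×(21.4 − 19) + 211×0.227×(21.4 − 19) = 0
-15450 c = -4960.4
c = -4960.4/-15450 ≈ 0.3211 J/(g·°C)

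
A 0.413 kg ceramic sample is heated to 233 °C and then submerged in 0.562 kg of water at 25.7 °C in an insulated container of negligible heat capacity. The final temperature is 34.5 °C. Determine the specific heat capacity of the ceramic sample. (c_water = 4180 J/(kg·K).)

c ≈ 252 J/(kg·K)

m_s c (T_s − T_f) = m_water c_water (T_f − T_0):
0.413·c·(233 − 34.5) = 0.562·4180·(34.5 − 25.7)
81.98 c = 20673  ⇒  c ≈ 252.2 J/(kg·K)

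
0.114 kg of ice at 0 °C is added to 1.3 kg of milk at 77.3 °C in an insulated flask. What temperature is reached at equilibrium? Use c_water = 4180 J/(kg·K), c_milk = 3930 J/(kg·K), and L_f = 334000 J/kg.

Energy conservation, ΣQ = 0:
melt ice: 0.114·334000 = 38076; warm the meltwater: 476.52 T; milk cools: 1.3·3930·(T − 77.3) = 5109(T − 77.3)
5585.5 T = 394926 − 38076 = 356850
T ≈ 63.89 °C. Since T > 0 °C, the all-ice-melts assumption holds.

T_f ≈ 63.9 °C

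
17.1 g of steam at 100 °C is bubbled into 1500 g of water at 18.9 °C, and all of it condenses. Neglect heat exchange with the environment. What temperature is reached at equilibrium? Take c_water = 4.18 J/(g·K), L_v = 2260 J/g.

Setting the total heat transfer to zero:
latent heat released on condensation: 17.1×2260 = 38646
  condensed water 100 °C→T: 71.48(T − 100)
  original water: 6270(T − 18.9)
6341.5 T = 38646 + 7147.8 + 118503 = 164297
T ≈ 25.91 °C — below 100 °C, confirming all the steam condensed.

T_f ≈ 25.9 °C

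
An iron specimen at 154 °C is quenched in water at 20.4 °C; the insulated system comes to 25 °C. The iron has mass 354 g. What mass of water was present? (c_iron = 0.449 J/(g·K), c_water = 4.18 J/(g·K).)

m ≈ 1070 g

Conservation of energy gives ΣQ = 0:
354·0.449·(25 − 154) + m·4.18·(25 − 20.4) = 0
19.23 m = 20504
m = 20504/19.23 ≈ 1066 g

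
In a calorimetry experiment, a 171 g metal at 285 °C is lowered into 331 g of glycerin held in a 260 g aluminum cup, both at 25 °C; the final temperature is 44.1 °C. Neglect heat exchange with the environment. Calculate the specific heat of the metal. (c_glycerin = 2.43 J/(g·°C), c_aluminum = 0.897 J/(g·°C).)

Net heat exchanged in the isolated system is zero:
171·c·(44.1 − 285) + 331·2.43·(44.1 − 25) + 260·0.897·(44.1 − 25) = 0
-41194 c = -19817
c = -19817/-41194 ≈ 0.4811 J/(g·°C)

c ≈ 0.481 J/(g·°C)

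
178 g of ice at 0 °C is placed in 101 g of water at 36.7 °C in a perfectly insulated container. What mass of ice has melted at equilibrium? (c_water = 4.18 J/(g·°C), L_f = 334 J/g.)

m_melted ≈ 46.4 g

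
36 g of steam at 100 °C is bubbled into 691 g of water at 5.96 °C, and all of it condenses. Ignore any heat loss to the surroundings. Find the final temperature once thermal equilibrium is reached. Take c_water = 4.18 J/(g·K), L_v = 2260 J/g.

Setting the total heat transfer to zero:
latent heat released on condensation: 36·2260 = 81360; condensed water 100 °C→T: 150.48(T − 100); water warms: 691·4.18·(T − 5.96) = 2888.4(T − 5.96)
3038.9 T = 81360 + 15048 + 17215 = 113623
T ≈ 37.39 °C — below 100 °C, confirming all the steam condensed.

T_f ≈ 37.4 °C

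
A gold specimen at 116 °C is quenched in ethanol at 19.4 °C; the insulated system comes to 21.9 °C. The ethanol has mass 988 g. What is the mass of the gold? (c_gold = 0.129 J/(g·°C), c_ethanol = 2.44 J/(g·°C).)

Heat lost by the gold = heat gained by the ethanol:
m×0.129×(116 − 21.9) = 988×2.44×(21.9 − 19.4)
12.14 m = 6026.8  ⇒  m ≈ 496.5 g

m ≈ 496 g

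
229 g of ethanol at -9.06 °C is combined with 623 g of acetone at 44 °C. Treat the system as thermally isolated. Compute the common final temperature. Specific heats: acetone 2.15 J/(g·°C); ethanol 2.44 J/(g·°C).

T_f ≈ 28.4 °C

With ΣQ=0 the equilibrium temperature is the m·c-weighted mean:
T_f = (1339.5*44 + 558.76*(-9.06)) / (1339.5 + 558.76)
    = 53873 / 1898.2 ≈ 28.38 °C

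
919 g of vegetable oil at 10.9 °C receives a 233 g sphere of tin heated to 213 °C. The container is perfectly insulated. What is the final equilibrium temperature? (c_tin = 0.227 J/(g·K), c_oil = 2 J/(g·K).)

T_f ≈ 16.6 °C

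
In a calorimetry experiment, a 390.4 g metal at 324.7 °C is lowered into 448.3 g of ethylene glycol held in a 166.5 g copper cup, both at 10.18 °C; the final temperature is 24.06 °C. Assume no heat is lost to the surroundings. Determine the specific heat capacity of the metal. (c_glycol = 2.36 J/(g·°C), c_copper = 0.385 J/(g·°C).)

c ≈ 0.133 J/(g·°C)

Let T be the final temperature. ΣQ_i = 0:
390.4×c×(24.06 − 324.7) + 448.3×2.36×(24.06 − 10.18) + 166.5×0.385×(24.06 − 10.18) = 0
-117370 c = -15575
c = -15575/-117370 ≈ 0.1327 J/(g·°C)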